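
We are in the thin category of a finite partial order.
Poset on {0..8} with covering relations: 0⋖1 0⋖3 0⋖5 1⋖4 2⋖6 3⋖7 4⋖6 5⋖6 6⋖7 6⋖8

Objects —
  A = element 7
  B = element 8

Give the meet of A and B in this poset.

Answer: A∧B = 6

Work:
Common predecessors of 7,8: {0,1,2,4,5,6}
  0 <= 6
  1 <= 6
  2 <= 6
  4 <= 6
  5 <= 6
  6 <= 6
glb = 6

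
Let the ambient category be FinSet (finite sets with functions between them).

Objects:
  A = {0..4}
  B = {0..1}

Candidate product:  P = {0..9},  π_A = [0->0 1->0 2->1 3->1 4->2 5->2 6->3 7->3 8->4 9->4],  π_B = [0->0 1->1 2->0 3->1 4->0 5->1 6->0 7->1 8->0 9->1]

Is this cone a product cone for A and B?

Answer: VALID PRODUCT

Derivation:
|A|·|B| = 5·2 = 10;  |P| = 10
Check the pairing map k ↦ (π_A(k), π_B(k)):
  0 -> (0,0)
  1 -> (0,1)
  2 -> (1,0)
  3 -> (1,1)
  4 -> (2,0)
  5 -> (2,1)
  6 -> (3,0)
  7 -> (3,1)
  8 -> (4,0)
  9 -> (4,1)
distinct pairs in image: 10 / 10 needed
  → bijection onto A×B; projections well-typed.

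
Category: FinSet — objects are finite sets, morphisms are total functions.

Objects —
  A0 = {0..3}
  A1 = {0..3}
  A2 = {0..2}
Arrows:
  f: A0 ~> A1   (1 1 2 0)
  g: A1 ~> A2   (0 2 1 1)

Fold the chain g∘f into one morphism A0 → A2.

  0 f~>1 g~>2
  1 f~>1 g~>2
  2 f~>2 g~>1
  3 f~>0 g~>0
⟦path⟧: (2 2 1 0)

Answer: (2 2 1 0)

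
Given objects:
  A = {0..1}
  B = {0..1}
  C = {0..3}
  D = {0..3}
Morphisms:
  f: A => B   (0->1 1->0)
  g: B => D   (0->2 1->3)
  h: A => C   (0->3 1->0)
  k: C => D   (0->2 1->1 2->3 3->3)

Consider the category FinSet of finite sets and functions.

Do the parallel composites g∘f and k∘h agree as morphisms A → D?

Along f;g (path 1):
  0 f=>1 g=>3
  1 f=>0 g=>2
  ⟦path⟧₁ = (0->3 1->2)
Along h;k (path 2):
  0 h=>3 k=>3
  1 h=>0 k=>2
  ⟦path⟧₂ = (0->3 1->2)
Equal? YES — commutes

Answer: COMMUTES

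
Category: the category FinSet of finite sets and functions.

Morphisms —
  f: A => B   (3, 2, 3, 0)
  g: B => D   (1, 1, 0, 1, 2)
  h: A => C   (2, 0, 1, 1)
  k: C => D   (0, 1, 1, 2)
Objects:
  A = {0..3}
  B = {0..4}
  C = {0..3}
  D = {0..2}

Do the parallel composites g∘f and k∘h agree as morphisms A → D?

Along f;g (path 1):
  0 f=>3 g=>1
  1 f=>2 g=>0
  2 f=>3 g=>1
  3 f=>0 g=>1
  composite₁ = (1, 0, 1, 1)
Along h;k (path 2):
  0 h=>2 k=>1
  1 h=>0 k=>0
  2 h=>1 k=>1
  3 h=>1 k=>1
  composite₂ = (1, 0, 1, 1)
Equal? YES — commutes

Answer: COMMUTES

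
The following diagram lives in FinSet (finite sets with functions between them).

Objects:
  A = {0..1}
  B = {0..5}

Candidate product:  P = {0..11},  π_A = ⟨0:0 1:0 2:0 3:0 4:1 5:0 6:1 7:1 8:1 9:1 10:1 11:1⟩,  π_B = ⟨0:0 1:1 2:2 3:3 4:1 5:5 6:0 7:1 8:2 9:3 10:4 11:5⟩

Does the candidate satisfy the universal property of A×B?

|A|·|B| = 2·6 = 12;  |P| = 12
Check the pairing map k ↦ (π_A(k), π_B(k)):
  0 : (0,0)
  1 : (0,1)
  2 : (0,2)
  3 : (0,3)
  4 : (1,1)
  5 : (0,5)
  6 : (1,0)
  7 : (1,1)  ✗ repeats pair of k=4
  8 : (1,2)
  9 : (1,3)
  10 : (1,4)
  11 : (1,5)
distinct pairs in image: 11 / 12 needed
  → (1,1) hit at k=4 and k=7

Answer: NOT A VALID PRODUCT — duplicate pair at indices 7,4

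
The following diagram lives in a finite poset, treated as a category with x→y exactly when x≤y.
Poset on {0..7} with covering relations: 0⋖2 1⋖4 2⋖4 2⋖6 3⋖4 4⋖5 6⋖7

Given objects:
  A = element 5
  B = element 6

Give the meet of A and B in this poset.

Answer: A∧B = 2

Work:
Lower bounds of A=5 and B=6: {0,2}
  0 ≤ 2
  2 ≤ 2
glb = 2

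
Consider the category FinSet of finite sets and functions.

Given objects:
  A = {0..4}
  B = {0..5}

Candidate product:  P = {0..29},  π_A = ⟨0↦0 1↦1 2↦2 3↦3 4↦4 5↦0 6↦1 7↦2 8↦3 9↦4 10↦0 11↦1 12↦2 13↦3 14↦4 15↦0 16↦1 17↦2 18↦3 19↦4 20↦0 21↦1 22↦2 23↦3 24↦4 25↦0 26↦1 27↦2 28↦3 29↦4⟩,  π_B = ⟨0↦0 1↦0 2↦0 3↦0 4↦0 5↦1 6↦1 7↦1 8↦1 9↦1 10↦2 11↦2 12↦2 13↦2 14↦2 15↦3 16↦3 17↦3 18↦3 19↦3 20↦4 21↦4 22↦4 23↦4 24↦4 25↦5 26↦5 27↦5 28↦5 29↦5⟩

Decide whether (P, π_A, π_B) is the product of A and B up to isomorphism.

Answer: VALID PRODUCT

Derivation:
|A|·|B| = 5·6 = 30;  |P| = 30
Check the pairing map k ↦ (π_A(k), π_B(k)):
  0 ↦ (0,0)
  1 ↦ (1,0)
  2 ↦ (2,0)
  3 ↦ (3,0)
  4 ↦ (4,0)
  5 ↦ (0,1)
  6 ↦ (1,1)
  7 ↦ (2,1)
  8 ↦ (3,1)
  9 ↦ (4,1)
  10 ↦ (0,2)
  11 ↦ (1,2)
  12 ↦ (2,2)
  13 ↦ (3,2)
  14 ↦ (4,2)
  15 ↦ (0,3)
  16 ↦ (1,3)
  17 ↦ (2,3)
  18 ↦ (3,3)
  19 ↦ (4,3)
  20 ↦ (0,4)
  21 ↦ (1,4)
  22 ↦ (2,4)
  23 ↦ (3,4)
  24 ↦ (4,4)
  25 ↦ (0,5)
  26 ↦ (1,5)
  27 ↦ (2,5)
  28 ↦ (3,5)
  29 ↦ (4,5)
distinct pairs in image: 30 / 30 needed
  → bijection onto A×B; projections well-typed.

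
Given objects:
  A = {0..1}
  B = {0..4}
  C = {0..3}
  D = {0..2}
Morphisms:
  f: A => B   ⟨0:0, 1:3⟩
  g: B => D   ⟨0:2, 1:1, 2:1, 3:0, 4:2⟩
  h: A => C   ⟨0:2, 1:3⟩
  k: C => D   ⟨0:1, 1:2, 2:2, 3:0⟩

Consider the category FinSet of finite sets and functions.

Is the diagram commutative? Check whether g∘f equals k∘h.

Answer: COMMUTES

Work:
Path 1 = f;g:
  0 f=>0 g=>2
  1 f=>3 g=>0
  result₁ = ⟨0:2, 1:0⟩
Path 2 = h;k:
  0 h=>2 k=>2
  1 h=>3 k=>0
  result₂ = ⟨0:2, 1:0⟩
Equal? YES — commutes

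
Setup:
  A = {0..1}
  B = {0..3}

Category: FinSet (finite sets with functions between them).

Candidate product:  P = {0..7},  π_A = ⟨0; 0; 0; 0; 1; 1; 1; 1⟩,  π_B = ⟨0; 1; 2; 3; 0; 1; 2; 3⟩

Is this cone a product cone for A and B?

|A|·|B| = 2·4 = 8;  |P| = 8
Check the pairing map k ↦ (π_A(k), π_B(k)):
  0 ↦ (0,0)
  1 ↦ (0,1)
  2 ↦ (0,2)
  3 ↦ (0,3)
  4 ↦ (1,0)
  5 ↦ (1,1)
  6 ↦ (1,2)
  7 ↦ (1,3)
distinct pairs in image: 8 / 8 needed
  → bijection onto A×B; projections well-typed.

Answer: VALID PRODUCT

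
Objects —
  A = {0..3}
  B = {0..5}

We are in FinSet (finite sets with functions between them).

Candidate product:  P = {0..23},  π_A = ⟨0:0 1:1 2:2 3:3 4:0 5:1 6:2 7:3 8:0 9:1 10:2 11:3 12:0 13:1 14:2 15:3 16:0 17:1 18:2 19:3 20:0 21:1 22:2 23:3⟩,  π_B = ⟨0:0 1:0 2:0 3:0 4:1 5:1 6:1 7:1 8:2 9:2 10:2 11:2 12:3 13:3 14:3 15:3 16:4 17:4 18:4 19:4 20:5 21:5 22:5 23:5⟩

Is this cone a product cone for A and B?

|A|·|B| = 4·6 = 24;  |P| = 24
Check the pairing map k ↦ (π_A(k), π_B(k)):
  0 : (0,0)
  1 : (1,0)
  2 : (2,0)
  3 : (3,0)
  4 : (0,1)
  5 : (1,1)
  6 : (2,1)
  7 : (3,1)
  8 : (0,2)
  9 : (1,2)
  10 : (2,2)
  11 : (3,2)
  12 : (0,3)
  13 : (1,3)
  14 : (2,3)
  15 : (3,3)
  16 : (0,4)
  17 : (1,4)
  18 : (2,4)
  19 : (3,4)
  20 : (0,5)
  21 : (1,5)
  22 : (2,5)
  23 : (3,5)
distinct pairs in image: 24 / 24 needed
  → bijection onto A×B; projections well-typed.

Answer: VALID PRODUCT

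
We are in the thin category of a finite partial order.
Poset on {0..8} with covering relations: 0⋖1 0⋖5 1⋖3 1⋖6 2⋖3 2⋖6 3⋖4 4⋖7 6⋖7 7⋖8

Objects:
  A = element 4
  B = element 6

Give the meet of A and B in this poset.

Common predecessors of 4,6: {0,1,2}
  maximal lower bounds 1 and 2 are incomparable: neither 1⊑2 nor 2⊑1
→ no greatest lower bound exists

Answer: NO MEET EXISTS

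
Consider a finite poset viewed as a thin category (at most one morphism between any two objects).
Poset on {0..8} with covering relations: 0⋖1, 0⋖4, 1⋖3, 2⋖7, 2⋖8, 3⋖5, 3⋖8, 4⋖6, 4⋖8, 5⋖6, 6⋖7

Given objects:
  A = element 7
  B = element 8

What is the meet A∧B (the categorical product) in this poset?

Answer: NO MEET EXISTS

Trace:
{x : x<=A ∧ x<=B} = {0,1,2,3,4}  (A=7, B=8)
  maximal lower bounds 2 and 3 are incomparable: neither 2<=3 nor 3<=2
→ no greatest lower bound exists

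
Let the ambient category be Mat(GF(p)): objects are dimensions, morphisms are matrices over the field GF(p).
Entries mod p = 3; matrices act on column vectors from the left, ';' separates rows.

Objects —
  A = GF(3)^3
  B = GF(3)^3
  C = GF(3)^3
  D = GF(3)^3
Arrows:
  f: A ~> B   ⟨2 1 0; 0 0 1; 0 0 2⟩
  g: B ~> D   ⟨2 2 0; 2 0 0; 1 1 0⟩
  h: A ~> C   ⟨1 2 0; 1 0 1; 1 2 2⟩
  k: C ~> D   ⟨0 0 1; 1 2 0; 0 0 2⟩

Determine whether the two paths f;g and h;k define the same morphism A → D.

Answer: DOES NOT COMMUTE

Derivation:
Along f;g (path 1):
  e0=⟨1,0,0⟩ f~>⟨2,0,0⟩ g~>⟨1,1,2⟩
  e1=⟨0,1,0⟩ f~>⟨1,0,0⟩ g~>⟨2,2,1⟩
  e2=⟨0,0,1⟩ f~>⟨0,1,2⟩ g~>⟨2,0,1⟩
  result₁ = ⟨1 2 2; 1 2 0; 2 1 1⟩
Along h;k (path 2):
  e0=⟨1,0,0⟩ h~>⟨1,1,1⟩ k~>⟨1,0,2⟩
  e1=⟨0,1,0⟩ h~>⟨2,0,2⟩ k~>⟨2,2,1⟩
  e2=⟨0,0,1⟩ h~>⟨0,1,2⟩ k~>⟨2,2,1⟩
  result₂ = ⟨1 2 2; 0 2 2; 2 1 1⟩
Equal? NO — does not commute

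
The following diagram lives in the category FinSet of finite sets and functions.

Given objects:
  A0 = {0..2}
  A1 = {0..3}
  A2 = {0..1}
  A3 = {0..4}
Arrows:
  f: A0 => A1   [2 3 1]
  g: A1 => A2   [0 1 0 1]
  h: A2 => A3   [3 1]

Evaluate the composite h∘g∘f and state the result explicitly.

Answer: [3 1 1]

Trace:
  0 f=>2 g=>0 h=>3
  1 f=>3 g=>1 h=>1
  2 f=>1 g=>1 h=>1
result: [3 1 1]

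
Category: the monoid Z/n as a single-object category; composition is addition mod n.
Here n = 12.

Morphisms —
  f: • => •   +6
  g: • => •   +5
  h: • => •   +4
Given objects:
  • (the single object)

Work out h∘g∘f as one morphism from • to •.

  0 +6≡6 +5≡11 +4≡3  (mod 12)
composite: +3

Answer: +3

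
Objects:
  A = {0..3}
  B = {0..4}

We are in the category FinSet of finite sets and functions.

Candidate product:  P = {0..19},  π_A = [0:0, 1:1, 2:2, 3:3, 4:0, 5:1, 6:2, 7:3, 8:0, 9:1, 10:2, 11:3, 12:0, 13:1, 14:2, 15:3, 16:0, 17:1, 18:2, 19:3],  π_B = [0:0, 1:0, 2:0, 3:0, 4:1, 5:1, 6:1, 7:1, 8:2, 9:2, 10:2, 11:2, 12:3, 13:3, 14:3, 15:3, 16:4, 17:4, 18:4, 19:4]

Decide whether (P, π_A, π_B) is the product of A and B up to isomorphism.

Answer: VALID PRODUCT

Work:
|A|·|B| = 4·5 = 20;  |P| = 20
Check the pairing map k ↦ (π_A(k), π_B(k)):
  0 : (0,0)
  1 : (1,0)
  2 : (2,0)
  3 : (3,0)
  4 : (0,1)
  5 : (1,1)
  6 : (2,1)
  7 : (3,1)
  8 : (0,2)
  9 : (1,2)
  10 : (2,2)
  11 : (3,2)
  12 : (0,3)
  13 : (1,3)
  14 : (2,3)
  15 : (3,3)
  16 : (0,4)
  17 : (1,4)
  18 : (2,4)
  19 : (3,4)
distinct pairs in image: 20 / 20 needed
  → bijection onto A×B; projections well-typed.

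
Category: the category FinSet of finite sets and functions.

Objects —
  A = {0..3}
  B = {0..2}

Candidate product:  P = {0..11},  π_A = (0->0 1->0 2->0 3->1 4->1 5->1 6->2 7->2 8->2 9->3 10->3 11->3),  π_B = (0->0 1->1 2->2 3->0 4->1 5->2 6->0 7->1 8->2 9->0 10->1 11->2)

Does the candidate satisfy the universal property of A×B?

|A|·|B| = 4·3 = 12;  |P| = 12
Check the pairing map k ↦ (π_A(k), π_B(k)):
  0 -> (0,0)
  1 -> (0,1)
  2 -> (0,2)
  3 -> (1,0)
  4 -> (1,1)
  5 -> (1,2)
  6 -> (2,0)
  7 -> (2,1)
  8 -> (2,2)
  9 -> (3,0)
  10 -> (3,1)
  11 -> (3,2)
distinct pairs in image: 12 / 12 needed
  → bijection onto A×B; projections well-typed.

Answer: VALID PRODUCT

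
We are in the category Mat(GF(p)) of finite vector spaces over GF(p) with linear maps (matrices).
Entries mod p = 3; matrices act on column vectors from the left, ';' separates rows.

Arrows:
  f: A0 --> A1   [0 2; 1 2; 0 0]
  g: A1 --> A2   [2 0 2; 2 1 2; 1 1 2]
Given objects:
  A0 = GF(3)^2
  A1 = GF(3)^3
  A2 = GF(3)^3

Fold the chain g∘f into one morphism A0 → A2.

  e0=(1,0) f-->(0,1,0) g-->(0,1,1)
  e1=(0,1) f-->(2,2,0) g-->(1,0,1)
composite: [0 1; 1 0; 1 1]

Answer: [0 1; 1 0; 1 1]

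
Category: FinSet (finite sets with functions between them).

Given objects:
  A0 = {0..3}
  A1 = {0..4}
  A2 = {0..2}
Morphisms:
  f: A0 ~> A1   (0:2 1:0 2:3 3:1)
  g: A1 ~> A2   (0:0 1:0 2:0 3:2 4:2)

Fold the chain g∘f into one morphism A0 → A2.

Answer: (0:0 1:0 2:2 3:0)

Derivation:
  0 f~>2 g~>0
  1 f~>0 g~>0
  2 f~>3 g~>2
  3 f~>1 g~>0
⟦path⟧: (0:0 1:0 2:2 3:0)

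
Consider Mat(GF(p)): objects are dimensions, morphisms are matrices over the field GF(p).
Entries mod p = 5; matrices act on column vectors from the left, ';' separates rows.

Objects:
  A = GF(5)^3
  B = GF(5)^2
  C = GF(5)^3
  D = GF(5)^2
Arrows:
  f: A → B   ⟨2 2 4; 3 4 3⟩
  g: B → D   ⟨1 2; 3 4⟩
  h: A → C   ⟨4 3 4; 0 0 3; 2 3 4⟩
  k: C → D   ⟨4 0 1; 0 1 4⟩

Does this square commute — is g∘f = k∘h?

1) trace f;g:
  e0=(1,0,0) f→(2,3) g→(3,3)
  e1=(0,1,0) f→(2,4) g→(0,2)
  e2=(0,0,1) f→(4,3) g→(0,4)
  ⟦path⟧₁ = ⟨3 0 0; 3 2 4⟩
2) trace h;k:
  e0=(1,0,0) h→(4,0,2) k→(3,3)
  e1=(0,1,0) h→(3,0,3) k→(0,2)
  e2=(0,0,1) h→(4,3,4) k→(0,4)
  ⟦path⟧₂ = ⟨3 0 0; 3 2 4⟩
Equal? YES — commutes

Answer: COMMUTES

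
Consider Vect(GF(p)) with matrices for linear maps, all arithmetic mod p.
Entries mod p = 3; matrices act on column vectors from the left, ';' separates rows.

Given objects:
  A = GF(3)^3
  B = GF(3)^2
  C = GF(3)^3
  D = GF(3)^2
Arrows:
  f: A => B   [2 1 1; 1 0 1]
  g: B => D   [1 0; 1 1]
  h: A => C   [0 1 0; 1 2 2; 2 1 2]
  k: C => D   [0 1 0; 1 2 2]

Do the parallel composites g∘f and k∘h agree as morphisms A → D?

Path 1 = f;g:
  e0=(1,0,0) f=>(2,1) g=>(2,0)
  e1=(0,1,0) f=>(1,0) g=>(1,1)
  e2=(0,0,1) f=>(1,1) g=>(1,2)
  result₁ = [2 1 1; 0 1 2]
Path 2 = h;k:
  e0=(1,0,0) h=>(0,1,2) k=>(1,0)
  e1=(0,1,0) h=>(1,2,1) k=>(2,1)
  e2=(0,0,1) h=>(0,2,2) k=>(2,2)
  result₂ = [1 2 2; 0 1 2]
Equal? differ; not commutative

Answer: DOES NOT COMMUTE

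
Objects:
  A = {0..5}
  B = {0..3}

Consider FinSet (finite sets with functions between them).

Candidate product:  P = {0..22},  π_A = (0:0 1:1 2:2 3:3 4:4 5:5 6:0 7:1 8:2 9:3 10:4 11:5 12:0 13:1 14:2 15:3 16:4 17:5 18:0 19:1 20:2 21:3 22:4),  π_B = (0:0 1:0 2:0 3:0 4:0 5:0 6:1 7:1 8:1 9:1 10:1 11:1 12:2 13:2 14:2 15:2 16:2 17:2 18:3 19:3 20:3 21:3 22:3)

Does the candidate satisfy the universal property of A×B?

Answer: NOT A VALID PRODUCT — |P|=23 ≠ |A|·|B|=24

Derivation:
|A|·|B| = 6·4 = 24;  |P| = 23
  → cardinalities differ; no bijection possible.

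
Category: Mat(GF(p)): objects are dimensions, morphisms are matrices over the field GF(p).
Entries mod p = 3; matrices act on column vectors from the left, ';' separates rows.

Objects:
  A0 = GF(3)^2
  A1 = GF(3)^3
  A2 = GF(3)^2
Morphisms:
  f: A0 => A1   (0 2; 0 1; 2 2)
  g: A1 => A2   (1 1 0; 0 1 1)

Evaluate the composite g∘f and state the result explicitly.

Answer: (0 0; 2 0)

Trace:
  e0=⟨1,0⟩ f=>⟨0,0,2⟩ g=>⟨0,2⟩
  e1=⟨0,1⟩ f=>⟨2,1,2⟩ g=>⟨0,0⟩
⟦path⟧: (0 0; 2 0)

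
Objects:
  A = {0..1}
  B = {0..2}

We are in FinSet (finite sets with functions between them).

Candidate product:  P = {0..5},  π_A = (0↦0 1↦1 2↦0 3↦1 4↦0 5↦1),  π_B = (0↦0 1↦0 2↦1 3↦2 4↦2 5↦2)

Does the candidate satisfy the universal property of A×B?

|A|·|B| = 2·3 = 6;  |P| = 6
Check the pairing map k ↦ (π_A(k), π_B(k)):
  0 ↦ (0,0)
  1 ↦ (1,0)
  2 ↦ (0,1)
  3 ↦ (1,2)
  4 ↦ (0,2)
  5 ↦ (1,2)  ✗ repeats pair of k=3
distinct pairs in image: 5 / 6 needed
  → (1,2) hit at k=3 and k=5

Answer: NOT A VALID PRODUCT — duplicate pair at indices 5,3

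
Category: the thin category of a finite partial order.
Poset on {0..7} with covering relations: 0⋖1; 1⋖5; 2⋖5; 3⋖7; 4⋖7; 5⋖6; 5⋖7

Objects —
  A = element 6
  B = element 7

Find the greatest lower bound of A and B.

Answer: A∧B = 5

Derivation:
{x : x⊑A ∧ x⊑B} = {0,1,2,5}  (A=6, B=7)
  0 ⊑ 5
  1 ⊑ 5
  2 ⊑ 5
  5 ⊑ 5
glb = 5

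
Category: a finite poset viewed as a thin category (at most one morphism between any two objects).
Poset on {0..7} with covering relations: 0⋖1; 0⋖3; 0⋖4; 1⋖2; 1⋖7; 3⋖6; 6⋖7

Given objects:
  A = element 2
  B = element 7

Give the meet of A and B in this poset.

Answer: A∧B = 1

Derivation:
Common predecessors of 2,7: {0,1}
  0 ⊑ 1
  1 ⊑ 1
glb = 1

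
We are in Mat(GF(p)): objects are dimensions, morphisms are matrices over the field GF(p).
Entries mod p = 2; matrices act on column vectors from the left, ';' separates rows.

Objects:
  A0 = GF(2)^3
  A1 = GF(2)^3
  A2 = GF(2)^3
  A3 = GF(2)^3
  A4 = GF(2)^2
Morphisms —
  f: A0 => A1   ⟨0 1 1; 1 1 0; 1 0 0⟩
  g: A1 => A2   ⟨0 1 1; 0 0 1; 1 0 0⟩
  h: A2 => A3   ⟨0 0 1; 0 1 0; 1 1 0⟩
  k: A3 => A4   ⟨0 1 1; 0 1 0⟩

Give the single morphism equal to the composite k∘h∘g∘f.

  e0=[1,0,0] f=>[0,1,1] g=>[0,1,0] h=>[0,1,1] k=>[0,1]
  e1=[0,1,0] f=>[1,1,0] g=>[1,0,1] h=>[1,0,1] k=>[1,0]
  e2=[0,0,1] f=>[1,0,0] g=>[0,0,1] h=>[1,0,0] k=>[0,0]
⟦path⟧: ⟨0 1 0; 1 0 0⟩

Answer: ⟨0 1 0; 1 0 0⟩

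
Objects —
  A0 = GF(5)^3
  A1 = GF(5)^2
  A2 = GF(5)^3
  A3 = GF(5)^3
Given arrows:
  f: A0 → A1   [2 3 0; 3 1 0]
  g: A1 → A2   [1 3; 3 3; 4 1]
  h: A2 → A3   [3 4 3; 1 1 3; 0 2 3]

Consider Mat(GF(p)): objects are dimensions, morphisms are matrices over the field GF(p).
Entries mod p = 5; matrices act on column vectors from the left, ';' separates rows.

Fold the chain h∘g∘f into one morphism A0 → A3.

  e0=[1,0,0] f→[2,3] g→[1,0,1] h→[1,4,3]
  e1=[0,1,0] f→[3,1] g→[1,2,3] h→[0,2,3]
  e2=[0,0,1] f→[0,0] g→[0,0,0] h→[0,0,0]
⟦path⟧: [1 0 0; 4 2 0; 3 3 0]

Answer: [1 0 0; 4 2 0; 3 3 0]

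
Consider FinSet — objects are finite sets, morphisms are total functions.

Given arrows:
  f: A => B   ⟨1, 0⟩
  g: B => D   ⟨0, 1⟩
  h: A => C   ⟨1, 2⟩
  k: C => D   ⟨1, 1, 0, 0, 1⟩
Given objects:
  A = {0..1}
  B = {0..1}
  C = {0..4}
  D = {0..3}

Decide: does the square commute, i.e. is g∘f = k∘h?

Answer: COMMUTES

Work:
1) trace f;g:
  0 f=>1 g=>1
  1 f=>0 g=>0
  result₁ = ⟨1, 0⟩
2) trace h;k:
  0 h=>1 k=>1
  1 h=>2 k=>0
  result₂ = ⟨1, 0⟩
Equal? YES — commutes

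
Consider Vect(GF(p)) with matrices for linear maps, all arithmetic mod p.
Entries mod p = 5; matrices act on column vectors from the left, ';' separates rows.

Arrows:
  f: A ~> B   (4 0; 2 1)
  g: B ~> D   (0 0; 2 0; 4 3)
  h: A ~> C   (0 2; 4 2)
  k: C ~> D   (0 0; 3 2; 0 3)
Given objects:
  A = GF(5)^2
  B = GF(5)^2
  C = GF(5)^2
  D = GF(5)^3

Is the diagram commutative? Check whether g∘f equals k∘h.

Path 1 = f;g:
  e0=⟨1,0⟩ f~>⟨4,2⟩ g~>⟨0,3,2⟩
  e1=⟨0,1⟩ f~>⟨0,1⟩ g~>⟨0,0,3⟩
  composite₁ = (0 0; 3 0; 2 3)
Path 2 = h;k:
  e0=⟨1,0⟩ h~>⟨0,4⟩ k~>⟨0,3,2⟩
  e1=⟨0,1⟩ h~>⟨2,2⟩ k~>⟨0,0,1⟩
  composite₂ = (0 0; 3 0; 2 1)
Equal? distinct morphisms ✗

Answer: DOES NOT COMMUTE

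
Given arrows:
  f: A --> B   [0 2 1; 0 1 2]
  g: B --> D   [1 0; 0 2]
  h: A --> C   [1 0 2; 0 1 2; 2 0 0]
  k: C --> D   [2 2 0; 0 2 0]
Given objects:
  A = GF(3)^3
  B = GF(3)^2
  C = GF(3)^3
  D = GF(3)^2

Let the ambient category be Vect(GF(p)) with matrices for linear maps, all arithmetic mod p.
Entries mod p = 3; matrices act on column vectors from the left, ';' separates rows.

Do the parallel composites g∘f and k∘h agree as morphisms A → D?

Answer: DOES NOT COMMUTE

Trace:
Path 1 = f;g:
  e0=(1,0,0) f-->(0,0) g-->(0,0)
  e1=(0,1,0) f-->(2,1) g-->(2,2)
  e2=(0,0,1) f-->(1,2) g-->(1,1)
  composite₁ = [0 2 1; 0 2 1]
Path 2 = h;k:
  e0=(1,0,0) h-->(1,0,2) k-->(2,0)
  e1=(0,1,0) h-->(0,1,0) k-->(2,2)
  e2=(0,0,1) h-->(2,2,0) k-->(2,1)
  composite₂ = [2 2 2; 0 2 1]
Equal? differ; not commutative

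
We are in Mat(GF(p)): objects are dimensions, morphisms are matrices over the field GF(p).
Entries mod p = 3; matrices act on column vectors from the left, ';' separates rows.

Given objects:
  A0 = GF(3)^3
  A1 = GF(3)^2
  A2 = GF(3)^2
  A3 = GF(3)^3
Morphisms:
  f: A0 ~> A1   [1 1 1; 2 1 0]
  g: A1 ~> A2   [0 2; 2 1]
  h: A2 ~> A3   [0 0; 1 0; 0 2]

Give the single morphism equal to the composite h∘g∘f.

Answer: [0 0 0; 1 2 0; 2 0 1]

Work:
  e0=[1,0,0] f~>[1,2] g~>[1,1] h~>[0,1,2]
  e1=[0,1,0] f~>[1,1] g~>[2,0] h~>[0,2,0]
  e2=[0,0,1] f~>[1,0] g~>[0,2] h~>[0,0,1]
composite: [0 0 0; 1 2 0; 2 0 1]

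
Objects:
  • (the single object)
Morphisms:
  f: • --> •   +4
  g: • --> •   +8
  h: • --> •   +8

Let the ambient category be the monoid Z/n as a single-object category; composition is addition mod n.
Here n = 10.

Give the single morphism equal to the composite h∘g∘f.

Answer: +0

Trace:
  0 +4≡4 +8≡2 +8≡0  (mod 10)
result: +0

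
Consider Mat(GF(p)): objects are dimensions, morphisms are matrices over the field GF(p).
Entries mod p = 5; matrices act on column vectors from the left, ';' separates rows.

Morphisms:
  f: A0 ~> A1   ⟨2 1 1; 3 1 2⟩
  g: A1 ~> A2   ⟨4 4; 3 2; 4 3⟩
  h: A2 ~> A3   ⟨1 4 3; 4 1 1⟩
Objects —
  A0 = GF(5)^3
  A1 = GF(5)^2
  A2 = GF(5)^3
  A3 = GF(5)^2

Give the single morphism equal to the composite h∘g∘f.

  e0=(1,0,0) f~>(2,3) g~>(0,2,2) h~>(4,4)
  e1=(0,1,0) f~>(1,1) g~>(3,0,2) h~>(4,4)
  e2=(0,0,1) f~>(1,2) g~>(2,2,0) h~>(0,0)
⟦path⟧: ⟨4 4 0; 4 4 0⟩

Answer: ⟨4 4 0; 4 4 0⟩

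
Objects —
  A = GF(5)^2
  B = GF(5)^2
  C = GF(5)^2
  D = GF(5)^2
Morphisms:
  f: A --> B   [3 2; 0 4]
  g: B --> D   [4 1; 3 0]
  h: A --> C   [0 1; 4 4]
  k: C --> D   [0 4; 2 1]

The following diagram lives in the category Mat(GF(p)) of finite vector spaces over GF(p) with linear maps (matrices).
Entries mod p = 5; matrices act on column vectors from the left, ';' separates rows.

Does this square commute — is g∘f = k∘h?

Answer: DOES NOT COMMUTE

Work:
Along f;g (path 1):
  e0=(1,0) f-->(3,0) g-->(2,4)
  e1=(0,1) f-->(2,4) g-->(2,1)
  result₁ = [2 2; 4 1]
Along h;k (path 2):
  e0=(1,0) h-->(0,4) k-->(1,4)
  e1=(0,1) h-->(1,4) k-->(1,1)
  result₂ = [1 1; 4 1]
Equal? differ; not commutative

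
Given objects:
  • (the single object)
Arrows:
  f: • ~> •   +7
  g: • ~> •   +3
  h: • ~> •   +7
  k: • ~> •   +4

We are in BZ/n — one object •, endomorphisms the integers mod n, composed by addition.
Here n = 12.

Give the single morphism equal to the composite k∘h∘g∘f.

Answer: +9

Work:
  0 +7≡7 +3≡10 +7≡5 +4≡9  (mod 12)
⟦path⟧: +9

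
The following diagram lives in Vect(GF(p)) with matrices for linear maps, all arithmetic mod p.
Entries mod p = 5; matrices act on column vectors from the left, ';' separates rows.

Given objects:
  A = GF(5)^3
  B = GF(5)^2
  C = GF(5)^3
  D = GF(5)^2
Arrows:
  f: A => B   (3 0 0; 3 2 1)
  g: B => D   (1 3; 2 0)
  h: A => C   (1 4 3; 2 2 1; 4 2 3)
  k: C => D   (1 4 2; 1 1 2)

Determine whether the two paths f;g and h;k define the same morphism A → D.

Answer: COMMUTES

Trace:
1) trace f;g:
  e0=⟨1,0,0⟩ f=>⟨3,3⟩ g=>⟨2,1⟩
  e1=⟨0,1,0⟩ f=>⟨0,2⟩ g=>⟨1,0⟩
  e2=⟨0,0,1⟩ f=>⟨0,1⟩ g=>⟨3,0⟩
  composite₁ = (2 1 3; 1 0 0)
2) trace h;k:
  e0=⟨1,0,0⟩ h=>⟨1,2,4⟩ k=>⟨2,1⟩
  e1=⟨0,1,0⟩ h=>⟨4,2,2⟩ k=>⟨1,0⟩
  e2=⟨0,0,1⟩ h=>⟨3,1,3⟩ k=>⟨3,0⟩
  composite₂ = (2 1 3; 1 0 0)
Equal? YES — commutes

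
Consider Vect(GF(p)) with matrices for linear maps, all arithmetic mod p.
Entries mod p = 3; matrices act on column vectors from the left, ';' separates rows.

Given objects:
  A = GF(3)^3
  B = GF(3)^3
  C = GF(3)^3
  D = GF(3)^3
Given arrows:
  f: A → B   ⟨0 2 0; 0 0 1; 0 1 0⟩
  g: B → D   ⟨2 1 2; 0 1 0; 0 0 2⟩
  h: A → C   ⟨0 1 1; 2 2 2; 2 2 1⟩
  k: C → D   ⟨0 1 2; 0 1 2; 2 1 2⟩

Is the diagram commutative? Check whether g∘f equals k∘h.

Answer: COMMUTES

Trace:
1) trace f;g:
  e0=(1,0,0) f→(0,0,0) g→(0,0,0)
  e1=(0,1,0) f→(2,0,1) g→(0,0,2)
  e2=(0,0,1) f→(0,1,0) g→(1,1,0)
  result₁ = ⟨0 0 1; 0 0 1; 0 2 0⟩
2) trace h;k:
  e0=(1,0,0) h→(0,2,2) k→(0,0,0)
  e1=(0,1,0) h→(1,2,2) k→(0,0,2)
  e2=(0,0,1) h→(1,2,1) k→(1,1,0)
  result₂ = ⟨0 0 1; 0 0 1; 0 2 0⟩
Equal? equal; square commutes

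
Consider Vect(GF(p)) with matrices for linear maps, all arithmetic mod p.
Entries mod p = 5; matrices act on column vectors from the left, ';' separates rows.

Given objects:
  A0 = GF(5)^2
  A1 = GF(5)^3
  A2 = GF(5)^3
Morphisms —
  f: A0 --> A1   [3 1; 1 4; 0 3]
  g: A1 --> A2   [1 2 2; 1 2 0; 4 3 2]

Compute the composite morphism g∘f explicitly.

  e0=⟨1,0⟩ f-->⟨3,1,0⟩ g-->⟨0,0,0⟩
  e1=⟨0,1⟩ f-->⟨1,4,3⟩ g-->⟨0,4,2⟩
composite: [0 0; 0 4; 0 2]

Answer: [0 0; 0 4; 0 2]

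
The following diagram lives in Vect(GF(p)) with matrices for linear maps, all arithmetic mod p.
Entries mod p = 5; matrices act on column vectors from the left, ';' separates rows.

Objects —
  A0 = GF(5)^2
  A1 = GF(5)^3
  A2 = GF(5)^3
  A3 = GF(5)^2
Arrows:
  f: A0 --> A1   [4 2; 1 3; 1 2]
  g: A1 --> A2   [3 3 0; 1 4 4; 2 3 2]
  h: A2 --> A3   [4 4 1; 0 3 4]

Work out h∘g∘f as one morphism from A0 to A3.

  e0=[1,0] f-->[4,1,1] g-->[0,2,3] h-->[1,3]
  e1=[0,1] f-->[2,3,2] g-->[0,2,2] h-->[0,4]
⟦path⟧: [1 0; 3 4]

Answer: [1 0; 3 4]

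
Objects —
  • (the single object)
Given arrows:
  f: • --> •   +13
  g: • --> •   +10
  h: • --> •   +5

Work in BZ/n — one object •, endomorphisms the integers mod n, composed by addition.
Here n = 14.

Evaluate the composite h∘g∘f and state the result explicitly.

  0 +13≡13 +10≡9 +5≡0  (mod 14)
⟦path⟧: +0

Answer: +0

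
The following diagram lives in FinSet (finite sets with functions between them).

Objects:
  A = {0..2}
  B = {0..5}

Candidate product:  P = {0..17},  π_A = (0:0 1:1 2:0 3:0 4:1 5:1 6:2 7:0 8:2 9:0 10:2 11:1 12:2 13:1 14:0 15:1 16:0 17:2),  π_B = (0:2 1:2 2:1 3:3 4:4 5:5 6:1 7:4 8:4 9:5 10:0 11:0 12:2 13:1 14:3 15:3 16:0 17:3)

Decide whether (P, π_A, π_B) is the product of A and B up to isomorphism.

|A|·|B| = 3·6 = 18;  |P| = 18
Check the pairing map k ↦ (π_A(k), π_B(k)):
  0 : (0,2)
  1 : (1,2)
  2 : (0,1)
  3 : (0,3)
  4 : (1,4)
  5 : (1,5)
  6 : (2,1)
  7 : (0,4)
  8 : (2,4)
  9 : (0,5)
  10 : (2,0)
  11 : (1,0)
  12 : (2,2)
  13 : (1,1)
  14 : (0,3)  ✗ repeats pair of k=3
  15 : (1,3)
  16 : (0,0)
  17 : (2,3)
distinct pairs in image: 17 / 18 needed
  → (0,3) hit at k=3 and k=14

Answer: NOT A VALID PRODUCT — duplicate pair at indices 14,3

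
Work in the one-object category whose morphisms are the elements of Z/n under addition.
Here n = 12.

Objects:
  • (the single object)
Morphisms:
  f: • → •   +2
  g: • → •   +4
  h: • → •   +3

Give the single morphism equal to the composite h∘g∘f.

  0 +2≡2 +4≡6 +3≡9  (mod 12)
composite: +9

Answer: +9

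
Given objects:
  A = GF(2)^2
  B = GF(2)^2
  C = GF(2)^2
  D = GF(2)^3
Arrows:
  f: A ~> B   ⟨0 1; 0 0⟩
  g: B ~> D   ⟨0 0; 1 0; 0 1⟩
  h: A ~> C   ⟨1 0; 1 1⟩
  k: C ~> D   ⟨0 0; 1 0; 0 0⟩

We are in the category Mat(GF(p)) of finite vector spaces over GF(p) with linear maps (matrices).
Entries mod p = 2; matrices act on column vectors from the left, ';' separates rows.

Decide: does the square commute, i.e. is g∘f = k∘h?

Along f;g (path 1):
  e0=⟨1,0⟩ f~>⟨0,0⟩ g~>⟨0,0,0⟩
  e1=⟨0,1⟩ f~>⟨1,0⟩ g~>⟨0,1,0⟩
  ⟦path⟧₁ = ⟨0 0; 0 1; 0 0⟩
Along h;k (path 2):
  e0=⟨1,0⟩ h~>⟨1,1⟩ k~>⟨0,1,0⟩
  e1=⟨0,1⟩ h~>⟨0,1⟩ k~>⟨0,0,0⟩
  ⟦path⟧₂ = ⟨0 0; 1 0; 0 0⟩
Equal? differ; not commutative

Answer: DOES NOT COMMUTE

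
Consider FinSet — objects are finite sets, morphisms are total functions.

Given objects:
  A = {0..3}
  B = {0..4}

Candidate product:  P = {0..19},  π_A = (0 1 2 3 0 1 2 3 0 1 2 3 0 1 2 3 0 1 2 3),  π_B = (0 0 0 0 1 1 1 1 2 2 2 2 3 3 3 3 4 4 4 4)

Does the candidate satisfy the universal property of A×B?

Answer: VALID PRODUCT

Work:
|A|·|B| = 4·5 = 20;  |P| = 20
Check the pairing map k ↦ (π_A(k), π_B(k)):
  0 ↦ (0,0)
  1 ↦ (1,0)
  2 ↦ (2,0)
  3 ↦ (3,0)
  4 ↦ (0,1)
  5 ↦ (1,1)
  6 ↦ (2,1)
  7 ↦ (3,1)
  8 ↦ (0,2)
  9 ↦ (1,2)
  10 ↦ (2,2)
  11 ↦ (3,2)
  12 ↦ (0,3)
  13 ↦ (1,3)
  14 ↦ (2,3)
  15 ↦ (3,3)
  16 ↦ (0,4)
  17 ↦ (1,4)
  18 ↦ (2,4)
  19 ↦ (3,4)
distinct pairs in image: 20 / 20 needed
  → bijection onto A×B; projections well-typed.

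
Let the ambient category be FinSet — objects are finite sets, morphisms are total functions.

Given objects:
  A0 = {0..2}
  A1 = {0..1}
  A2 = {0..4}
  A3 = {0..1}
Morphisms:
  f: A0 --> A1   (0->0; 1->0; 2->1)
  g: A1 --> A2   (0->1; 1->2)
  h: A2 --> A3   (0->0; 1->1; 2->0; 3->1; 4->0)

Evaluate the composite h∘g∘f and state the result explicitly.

  0 f-->0 g-->1 h-->1
  1 f-->0 g-->1 h-->1
  2 f-->1 g-->2 h-->0
composite: (0->1; 1->1; 2->0)

Answer: (0->1; 1->1; 2->0)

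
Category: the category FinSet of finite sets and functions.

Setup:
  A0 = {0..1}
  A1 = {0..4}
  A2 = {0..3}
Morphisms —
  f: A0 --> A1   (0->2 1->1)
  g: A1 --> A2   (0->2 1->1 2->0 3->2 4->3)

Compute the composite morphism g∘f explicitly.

Answer: (0->0 1->1)

Work:
  0 f-->2 g-->0
  1 f-->1 g-->1
result: (0->0 1->1)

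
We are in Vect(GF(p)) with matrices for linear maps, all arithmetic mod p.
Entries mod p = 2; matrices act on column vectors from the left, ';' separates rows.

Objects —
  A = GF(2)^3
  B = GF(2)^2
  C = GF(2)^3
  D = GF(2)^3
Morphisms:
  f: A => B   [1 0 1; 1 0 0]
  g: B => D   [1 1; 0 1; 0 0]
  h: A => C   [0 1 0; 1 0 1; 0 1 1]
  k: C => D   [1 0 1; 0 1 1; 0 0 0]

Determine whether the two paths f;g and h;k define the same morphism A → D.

Answer: DOES NOT COMMUTE

Trace:
Along f;g (path 1):
  e0=⟨1,0,0⟩ f=>⟨1,1⟩ g=>⟨0,1,0⟩
  e1=⟨0,1,0⟩ f=>⟨0,0⟩ g=>⟨0,0,0⟩
  e2=⟨0,0,1⟩ f=>⟨1,0⟩ g=>⟨1,0,0⟩
  result₁ = [0 0 1; 1 0 0; 0 0 0]
Along h;k (path 2):
  e0=⟨1,0,0⟩ h=>⟨0,1,0⟩ k=>⟨0,1,0⟩
  e1=⟨0,1,0⟩ h=>⟨1,0,1⟩ k=>⟨0,1,0⟩
  e2=⟨0,0,1⟩ h=>⟨0,1,1⟩ k=>⟨1,0,0⟩
  result₂ = [0 0 1; 1 1 0; 0 0 0]
Equal? differ; not commutative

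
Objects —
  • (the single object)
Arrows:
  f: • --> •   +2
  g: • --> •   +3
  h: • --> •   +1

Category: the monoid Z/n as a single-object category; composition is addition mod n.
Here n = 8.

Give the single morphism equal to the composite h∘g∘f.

Answer: +6

Work:
  0 +2≡2 +3≡5 +1≡6  (mod 8)
composite: +6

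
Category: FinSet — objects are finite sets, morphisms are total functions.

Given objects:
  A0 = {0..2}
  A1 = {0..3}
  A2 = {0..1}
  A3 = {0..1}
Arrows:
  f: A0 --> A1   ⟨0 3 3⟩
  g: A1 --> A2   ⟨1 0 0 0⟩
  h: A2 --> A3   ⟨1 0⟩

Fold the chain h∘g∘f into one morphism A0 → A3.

  0 f-->0 g-->1 h-->0
  1 f-->3 g-->0 h-->1
  2 f-->3 g-->0 h-->1
⟦path⟧: ⟨0 1 1⟩

Answer: ⟨0 1 1⟩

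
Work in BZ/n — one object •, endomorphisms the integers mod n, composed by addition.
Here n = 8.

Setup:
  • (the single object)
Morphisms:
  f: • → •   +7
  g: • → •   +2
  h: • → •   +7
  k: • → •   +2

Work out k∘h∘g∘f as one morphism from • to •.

  0 +7≡7 +2≡1 +7≡0 +2≡2  (mod 8)
⟦path⟧: +2

Answer: +2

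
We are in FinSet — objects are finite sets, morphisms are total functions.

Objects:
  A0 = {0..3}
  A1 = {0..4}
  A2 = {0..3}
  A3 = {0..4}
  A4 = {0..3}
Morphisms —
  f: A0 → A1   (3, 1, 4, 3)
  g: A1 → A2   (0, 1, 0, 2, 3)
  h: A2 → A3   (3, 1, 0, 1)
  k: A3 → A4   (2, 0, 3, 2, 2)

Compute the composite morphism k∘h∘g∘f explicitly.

Answer: (2, 0, 0, 2)

Derivation:
  0 f→3 g→2 h→0 k→2
  1 f→1 g→1 h→1 k→0
  2 f→4 g→3 h→1 k→0
  3 f→3 g→2 h→0 k→2
composite: (2, 0, 0, 2)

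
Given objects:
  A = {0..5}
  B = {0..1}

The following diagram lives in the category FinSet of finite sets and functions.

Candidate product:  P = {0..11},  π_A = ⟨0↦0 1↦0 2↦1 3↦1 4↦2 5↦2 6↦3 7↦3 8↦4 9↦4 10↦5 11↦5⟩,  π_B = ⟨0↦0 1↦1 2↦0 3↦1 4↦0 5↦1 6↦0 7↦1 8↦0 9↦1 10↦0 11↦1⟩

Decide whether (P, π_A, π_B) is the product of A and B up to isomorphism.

Answer: VALID PRODUCT

Derivation:
|A|·|B| = 6·2 = 12;  |P| = 12
Check the pairing map k ↦ (π_A(k), π_B(k)):
  0 ↦ (0,0)
  1 ↦ (0,1)
  2 ↦ (1,0)
  3 ↦ (1,1)
  4 ↦ (2,0)
  5 ↦ (2,1)
  6 ↦ (3,0)
  7 ↦ (3,1)
  8 ↦ (4,0)
  9 ↦ (4,1)
  10 ↦ (5,0)
  11 ↦ (5,1)
distinct pairs in image: 12 / 12 needed
  → bijection onto A×B; projections well-typed.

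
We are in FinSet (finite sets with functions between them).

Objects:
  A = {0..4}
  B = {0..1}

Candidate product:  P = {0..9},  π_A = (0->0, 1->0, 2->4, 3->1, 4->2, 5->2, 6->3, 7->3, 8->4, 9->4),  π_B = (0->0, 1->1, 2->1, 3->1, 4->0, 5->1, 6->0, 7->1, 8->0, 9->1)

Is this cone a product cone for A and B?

Answer: NOT A VALID PRODUCT — duplicate pair at indices 9,2

Trace:
|A|·|B| = 5·2 = 10;  |P| = 10
Check the pairing map k ↦ (π_A(k), π_B(k)):
  0 -> (0,0)
  1 -> (0,1)
  2 -> (4,1)
  3 -> (1,1)
  4 -> (2,0)
  5 -> (2,1)
  6 -> (3,0)
  7 -> (3,1)
  8 -> (4,0)
  9 -> (4,1)  ✗ repeats pair of k=2
distinct pairs in image: 9 / 10 needed
  → (4,1) hit at k=2 and k=9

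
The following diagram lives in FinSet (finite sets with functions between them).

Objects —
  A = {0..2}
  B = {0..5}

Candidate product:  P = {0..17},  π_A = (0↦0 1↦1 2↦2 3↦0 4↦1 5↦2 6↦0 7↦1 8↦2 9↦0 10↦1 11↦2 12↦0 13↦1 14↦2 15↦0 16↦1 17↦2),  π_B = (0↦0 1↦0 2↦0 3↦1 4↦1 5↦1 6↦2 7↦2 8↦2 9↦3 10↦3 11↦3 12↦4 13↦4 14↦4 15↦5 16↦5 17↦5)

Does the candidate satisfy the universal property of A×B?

|A|·|B| = 3·6 = 18;  |P| = 18
Check the pairing map k ↦ (π_A(k), π_B(k)):
  0 ↦ (0,0)
  1 ↦ (1,0)
  2 ↦ (2,0)
  3 ↦ (0,1)
  4 ↦ (1,1)
  5 ↦ (2,1)
  6 ↦ (0,2)
  7 ↦ (1,2)
  8 ↦ (2,2)
  9 ↦ (0,3)
  10 ↦ (1,3)
  11 ↦ (2,3)
  12 ↦ (0,4)
  13 ↦ (1,4)
  14 ↦ (2,4)
  15 ↦ (0,5)
  16 ↦ (1,5)
  17 ↦ (2,5)
distinct pairs in image: 18 / 18 needed
  → bijection onto A×B; projections well-typed.

Answer: VALID PRODUCT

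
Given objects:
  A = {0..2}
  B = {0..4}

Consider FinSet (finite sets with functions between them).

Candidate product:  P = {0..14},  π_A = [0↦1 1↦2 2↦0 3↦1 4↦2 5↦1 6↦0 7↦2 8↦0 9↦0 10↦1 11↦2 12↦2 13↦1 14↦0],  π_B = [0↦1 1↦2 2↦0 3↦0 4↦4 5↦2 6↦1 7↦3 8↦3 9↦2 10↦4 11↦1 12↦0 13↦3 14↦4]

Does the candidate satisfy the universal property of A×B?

|A|·|B| = 3·5 = 15;  |P| = 15
Check the pairing map k ↦ (π_A(k), π_B(k)):
  0 ↦ (1,1)
  1 ↦ (2,2)
  2 ↦ (0,0)
  3 ↦ (1,0)
  4 ↦ (2,4)
  5 ↦ (1,2)
  6 ↦ (0,1)
  7 ↦ (2,3)
  8 ↦ (0,3)
  9 ↦ (0,2)
  10 ↦ (1,4)
  11 ↦ (2,1)
  12 ↦ (2,0)
  13 ↦ (1,3)
  14 ↦ (0,4)
distinct pairs in image: 15 / 15 needed
  → bijection onto A×B; projections well-typed.

Answer: VALID PRODUCT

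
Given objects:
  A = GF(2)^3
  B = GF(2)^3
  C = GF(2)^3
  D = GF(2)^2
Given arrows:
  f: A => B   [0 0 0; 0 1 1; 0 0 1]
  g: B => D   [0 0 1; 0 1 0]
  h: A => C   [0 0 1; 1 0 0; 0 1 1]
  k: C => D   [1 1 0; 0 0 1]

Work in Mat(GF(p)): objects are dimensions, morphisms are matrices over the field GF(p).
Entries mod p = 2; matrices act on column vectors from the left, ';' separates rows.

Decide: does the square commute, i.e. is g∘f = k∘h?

Answer: DOES NOT COMMUTE

Work:
1) trace f;g:
  e0=(1,0,0) f=>(0,0,0) g=>(0,0)
  e1=(0,1,0) f=>(0,1,0) g=>(0,1)
  e2=(0,0,1) f=>(0,1,1) g=>(1,1)
  composite₁ = [0 0 1; 0 1 1]
2) trace h;k:
  e0=(1,0,0) h=>(0,1,0) k=>(1,0)
  e1=(0,1,0) h=>(0,0,1) k=>(0,1)
  e2=(0,0,1) h=>(1,0,1) k=>(1,1)
  composite₂ = [1 0 1; 0 1 1]
Equal? differ; not commutative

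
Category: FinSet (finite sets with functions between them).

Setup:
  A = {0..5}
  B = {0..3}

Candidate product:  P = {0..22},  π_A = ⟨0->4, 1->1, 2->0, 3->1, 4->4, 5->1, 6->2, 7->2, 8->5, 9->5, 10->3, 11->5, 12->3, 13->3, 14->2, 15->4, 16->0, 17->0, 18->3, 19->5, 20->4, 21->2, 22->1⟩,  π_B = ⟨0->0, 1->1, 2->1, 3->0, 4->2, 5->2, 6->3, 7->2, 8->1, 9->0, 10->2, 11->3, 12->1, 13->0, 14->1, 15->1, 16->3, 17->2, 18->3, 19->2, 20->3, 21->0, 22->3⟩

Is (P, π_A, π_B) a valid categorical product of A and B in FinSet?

Answer: NOT A VALID PRODUCT — |P|=23 ≠ |A|·|B|=24

Trace:
|A|·|B| = 6·4 = 24;  |P| = 23
  → cardinalities differ; no bijection possible.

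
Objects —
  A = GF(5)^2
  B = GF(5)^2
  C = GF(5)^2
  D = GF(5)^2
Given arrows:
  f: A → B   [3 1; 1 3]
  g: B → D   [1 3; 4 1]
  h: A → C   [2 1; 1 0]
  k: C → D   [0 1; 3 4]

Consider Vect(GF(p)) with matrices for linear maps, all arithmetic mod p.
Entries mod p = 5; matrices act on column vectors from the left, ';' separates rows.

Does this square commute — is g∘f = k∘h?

Answer: DOES NOT COMMUTE

Trace:
Along f;g (path 1):
  e0=⟨1,0⟩ f→⟨3,1⟩ g→⟨1,3⟩
  e1=⟨0,1⟩ f→⟨1,3⟩ g→⟨0,2⟩
  result₁ = [1 0; 3 2]
Along h;k (path 2):
  e0=⟨1,0⟩ h→⟨2,1⟩ k→⟨1,0⟩
  e1=⟨0,1⟩ h→⟨1,0⟩ k→⟨0,3⟩
  result₂ = [1 0; 0 3]
Equal? NO — does not commute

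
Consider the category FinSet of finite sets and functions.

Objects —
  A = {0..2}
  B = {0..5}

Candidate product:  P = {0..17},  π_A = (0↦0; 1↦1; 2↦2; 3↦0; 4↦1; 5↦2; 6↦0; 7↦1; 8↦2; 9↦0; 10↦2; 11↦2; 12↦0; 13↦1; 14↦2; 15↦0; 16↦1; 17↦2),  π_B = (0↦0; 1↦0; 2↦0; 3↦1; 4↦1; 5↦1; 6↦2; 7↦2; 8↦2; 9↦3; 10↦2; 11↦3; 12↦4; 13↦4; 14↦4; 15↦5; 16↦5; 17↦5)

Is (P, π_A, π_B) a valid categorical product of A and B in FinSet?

Answer: NOT A VALID PRODUCT — duplicate pair at indices 8,10

Trace:
|A|·|B| = 3·6 = 18;  |P| = 18
Check the pairing map k ↦ (π_A(k), π_B(k)):
  0 ↦ (0,0)
  1 ↦ (1,0)
  2 ↦ (2,0)
  3 ↦ (0,1)
  4 ↦ (1,1)
  5 ↦ (2,1)
  6 ↦ (0,2)
  7 ↦ (1,2)
  8 ↦ (2,2)
  9 ↦ (0,3)
  10 ↦ (2,2)  ✗ repeats pair of k=8
  11 ↦ (2,3)
  12 ↦ (0,4)
  13 ↦ (1,4)
  14 ↦ (2,4)
  15 ↦ (0,5)
  16 ↦ (1,5)
  17 ↦ (2,5)
distinct pairs in image: 17 / 18 needed
  → (2,2) hit at k=8 and k=10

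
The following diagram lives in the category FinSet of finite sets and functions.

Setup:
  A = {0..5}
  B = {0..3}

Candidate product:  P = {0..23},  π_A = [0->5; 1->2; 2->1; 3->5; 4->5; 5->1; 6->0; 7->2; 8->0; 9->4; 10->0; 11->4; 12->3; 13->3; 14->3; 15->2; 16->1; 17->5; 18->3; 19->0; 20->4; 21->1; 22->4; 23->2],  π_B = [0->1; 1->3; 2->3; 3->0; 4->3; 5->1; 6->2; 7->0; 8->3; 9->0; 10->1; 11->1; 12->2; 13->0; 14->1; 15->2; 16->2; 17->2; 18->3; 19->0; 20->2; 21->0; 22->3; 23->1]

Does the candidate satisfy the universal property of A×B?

Answer: VALID PRODUCT

Derivation:
|A|·|B| = 6·4 = 24;  |P| = 24
Check the pairing map k ↦ (π_A(k), π_B(k)):
  0 -> (5,1)
  1 -> (2,3)
  2 -> (1,3)
  3 -> (5,0)
  4 -> (5,3)
  5 -> (1,1)
  6 -> (0,2)
  7 -> (2,0)
  8 -> (0,3)
  9 -> (4,0)
  10 -> (0,1)
  11 -> (4,1)
  12 -> (3,2)
  13 -> (3,0)
  14 -> (3,1)
  15 -> (2,2)
  16 -> (1,2)
  17 -> (5,2)
  18 -> (3,3)
  19 -> (0,0)
  20 -> (4,2)
  21 -> (1,0)
  22 -> (4,3)
  23 -> (2,1)
distinct pairs in image: 24 / 24 needed
  → bijection onto A×B; projections well-typed.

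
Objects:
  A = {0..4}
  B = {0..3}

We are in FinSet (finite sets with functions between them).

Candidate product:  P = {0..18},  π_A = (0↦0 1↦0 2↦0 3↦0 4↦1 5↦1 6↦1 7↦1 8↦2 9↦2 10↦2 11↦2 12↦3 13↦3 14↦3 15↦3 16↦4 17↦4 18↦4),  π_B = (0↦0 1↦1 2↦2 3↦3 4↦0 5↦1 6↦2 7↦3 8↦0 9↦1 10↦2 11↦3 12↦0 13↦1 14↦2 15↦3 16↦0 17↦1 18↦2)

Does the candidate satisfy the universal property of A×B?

Answer: NOT A VALID PRODUCT — |P|=19 ≠ |A|·|B|=20

Trace:
|A|·|B| = 5·4 = 20;  |P| = 19
  → cardinalities differ; no bijection possible.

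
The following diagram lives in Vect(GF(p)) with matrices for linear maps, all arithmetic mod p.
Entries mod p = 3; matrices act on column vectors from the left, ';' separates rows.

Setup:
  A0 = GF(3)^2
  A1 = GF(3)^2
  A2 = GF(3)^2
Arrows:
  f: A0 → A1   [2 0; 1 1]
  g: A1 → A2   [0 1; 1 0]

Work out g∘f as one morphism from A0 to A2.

  e0=(1,0) f→(2,1) g→(1,2)
  e1=(0,1) f→(0,1) g→(1,0)
composite: [1 1; 2 0]

Answer: [1 1; 2 0]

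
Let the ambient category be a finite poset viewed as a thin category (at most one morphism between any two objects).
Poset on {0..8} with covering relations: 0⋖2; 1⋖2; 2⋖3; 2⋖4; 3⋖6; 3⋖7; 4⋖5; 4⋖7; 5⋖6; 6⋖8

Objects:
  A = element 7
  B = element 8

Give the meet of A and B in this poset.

Answer: NO MEET EXISTS

Work:
{x : x<=A ∧ x<=B} = {0,1,2,3,4}  (A=7, B=8)
  maximal lower bounds 3 and 4 are incomparable: neither 3<=4 nor 4<=3
→ no greatest lower bound exists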